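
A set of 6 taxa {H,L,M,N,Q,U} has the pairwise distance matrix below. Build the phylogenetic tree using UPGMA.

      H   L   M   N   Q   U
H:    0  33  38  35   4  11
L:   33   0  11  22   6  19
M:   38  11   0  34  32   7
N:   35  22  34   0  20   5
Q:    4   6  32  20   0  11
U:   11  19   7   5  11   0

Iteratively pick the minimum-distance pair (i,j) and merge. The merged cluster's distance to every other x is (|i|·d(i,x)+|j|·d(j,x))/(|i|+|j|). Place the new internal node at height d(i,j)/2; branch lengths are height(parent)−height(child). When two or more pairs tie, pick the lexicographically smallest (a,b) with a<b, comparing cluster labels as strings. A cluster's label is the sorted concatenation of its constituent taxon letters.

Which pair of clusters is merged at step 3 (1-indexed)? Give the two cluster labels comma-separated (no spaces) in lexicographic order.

L,M

step 1: merge (H,Q) at d=4; branch lengths H→2, Q→2; new cluster HQ
  updated: d(HQ,L)=39/2, d(HQ,M)=35, d(HQ,N)=55/2, d(HQ,U)=11
step 2: merge (N,U) at d=5; branch lengths N→5/2, U→5/2; new cluster NU
  updated: d(HQ,NU)=77/4, d(L,NU)=41/2, d(M,NU)=41/2
step 3: merge (L,M) at d=11; branch lengths L→11/2, M→11/2; new cluster LM
  updated: d(HQ,LM)=109/4, d(LM,NU)=41/2
step 4: merge (HQ,NU) at d=77/4; branch lengths HQ→61/8, NU→57/8; new cluster HNQU
  updated: d(HNQU,LM)=191/8
step 5: merge (HNQU,LM) at d=191/8; branch lengths HNQU→37/16, LM→103/16; new cluster HLMNQU
final tree: (((H:2,Q:2):61/8,(N:5/2,U:5/2):57/8):37/16,(L:11/2,M:11/2):103/16)
total length: 87/2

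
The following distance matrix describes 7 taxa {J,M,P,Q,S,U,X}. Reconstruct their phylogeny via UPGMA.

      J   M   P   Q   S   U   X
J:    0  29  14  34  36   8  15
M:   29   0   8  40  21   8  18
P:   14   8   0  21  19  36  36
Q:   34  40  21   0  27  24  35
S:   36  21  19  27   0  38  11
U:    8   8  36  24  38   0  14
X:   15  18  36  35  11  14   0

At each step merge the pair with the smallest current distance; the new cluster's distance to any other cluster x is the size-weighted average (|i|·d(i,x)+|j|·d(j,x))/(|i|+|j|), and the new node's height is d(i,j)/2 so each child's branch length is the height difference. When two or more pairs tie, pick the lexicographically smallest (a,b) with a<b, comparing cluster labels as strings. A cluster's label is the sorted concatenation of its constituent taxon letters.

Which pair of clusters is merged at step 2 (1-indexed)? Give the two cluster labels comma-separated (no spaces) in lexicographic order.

M,P

iteration 1: select J,U (d=8); attach at lengths (4, 4); label the merged cluster JU
  updated: d(JU,M)=37/2, d(JU,P)=25, d(JU,Q)=29, d(JU,S)=37, d(JU,X)=29/2
iteration 2: select M,P (d=8); attach at lengths (4, 4); label the merged cluster MP
  updated: d(JU,MP)=87/4, d(MP,Q)=61/2, d(MP,S)=20, d(MP,X)=27
iteration 3: select S,X (d=11); attach at lengths (11/2, 11/2); label the merged cluster SX
  updated: d(JU,SX)=103/4, d(MP,SX)=47/2, d(Q,SX)=31
iteration 4: select JU,MP (d=87/4); attach at lengths (55/8, 55/8); label the merged cluster JMPU
  updated: d(JMPU,Q)=119/4, d(JMPU,SX)=197/8
iteration 5: select JMPU,SX (d=197/8); attach at lengths (23/16, 109/16); label the merged cluster JMPSUX
  updated: d(JMPSUX,Q)=181/6
iteration 6: select JMPSUX,Q (d=181/6); attach at lengths (133/48, 181/12); label the merged cluster JMPQSUX
final tree: ((((J:4,U:4):55/8,(M:4,P:4):55/8):23/16,(S:11/2,X:11/2):109/16):133/48,Q:181/12)
total length: 3209/48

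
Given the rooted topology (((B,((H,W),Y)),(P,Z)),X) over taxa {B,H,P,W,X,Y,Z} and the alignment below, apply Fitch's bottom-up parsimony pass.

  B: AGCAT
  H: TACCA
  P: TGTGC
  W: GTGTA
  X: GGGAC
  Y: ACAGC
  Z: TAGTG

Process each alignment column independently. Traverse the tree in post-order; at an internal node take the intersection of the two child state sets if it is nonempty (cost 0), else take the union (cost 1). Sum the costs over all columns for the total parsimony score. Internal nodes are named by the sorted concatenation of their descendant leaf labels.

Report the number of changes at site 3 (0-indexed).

[col 0] HW: children H:{T}, W:{G} ∪→ {G,T}; cost 1
[col 0] HWY: children HW:{G,T}, Y:{A} ∪→ {A,G,T}; cost 1
[col 0] BHWY: children B:{A}, HWY:{A,G,T} ∩→ {A}; cost 0
[col 0] PZ: children P:{T}, Z:{T} ∩→ {T}; cost 0
[col 0] BHPWYZ: children BHWY:{A}, PZ:{T} ∪→ {A,T}; cost 1
[col 0] BHPWXYZ: children BHPWYZ:{A,T}, X:{G} ∪→ {A,G,T}; cost 1
[col 1] HW: children H:{A}, W:{T} ∪→ {A,T}; cost 1
[col 1] HWY: children HW:{A,T}, Y:{C} ∪→ {A,C,T}; cost 1
[col 1] BHWY: children B:{G}, HWY:{A,C,T} ∪→ {A,C,G,T}; cost 1
[col 1] PZ: children P:{G}, Z:{A} ∪→ {A,G}; cost 1
[col 1] BHPWYZ: children BHWY:{A,C,G,T}, PZ:{A,G} ∩→ {A,G}; cost 0
[col 1] BHPWXYZ: children BHPWYZ:{A,G}, X:{G} ∩→ {G}; cost 0
[col 2] HW: children H:{C}, W:{G} ∪→ {C,G}; cost 1
[col 2] HWY: children HW:{C,G}, Y:{A} ∪→ {A,C,G}; cost 1
[col 2] BHWY: children B:{C}, HWY:{A,C,G} ∩→ {C}; cost 0
[col 2] PZ: children P:{T}, Z:{G} ∪→ {G,T}; cost 1
[col 2] BHPWYZ: children BHWY:{C}, PZ:{G,T} ∪→ {C,G,T}; cost 1
[col 2] BHPWXYZ: children BHPWYZ:{C,G,T}, X:{G} ∩→ {G}; cost 0
[col 3] HW: children H:{C}, W:{T} ∪→ {C,T}; cost 1
[col 3] HWY: children HW:{C,T}, Y:{G} ∪→ {C,G,T}; cost 1
[col 3] BHWY: children B:{A}, HWY:{C,G,T} ∪→ {A,C,G,T}; cost 1
[col 3] PZ: children P:{G}, Z:{T} ∪→ {G,T}; cost 1
[col 3] BHPWYZ: children BHWY:{A,C,G,T}, PZ:{G,T} ∩→ {G,T}; cost 0
[col 3] BHPWXYZ: children BHPWYZ:{G,T}, X:{A} ∪→ {A,G,T}; cost 1
[col 4] HW: children H:{A}, W:{A} ∩→ {A}; cost 0
[col 4] HWY: children HW:{A}, Y:{C} ∪→ {A,C}; cost 1
[col 4] BHWY: children B:{T}, HWY:{A,C} ∪→ {A,C,T}; cost 1
[col 4] PZ: children P:{C}, Z:{G} ∪→ {C,G}; cost 1
[col 4] BHPWYZ: children BHWY:{A,C,T}, PZ:{C,G} ∩→ {C}; cost 0
[col 4] BHPWXYZ: children BHPWYZ:{C}, X:{C} ∩→ {C}; cost 0
per-site changes: [4, 4, 4, 5, 3]; total = 20

5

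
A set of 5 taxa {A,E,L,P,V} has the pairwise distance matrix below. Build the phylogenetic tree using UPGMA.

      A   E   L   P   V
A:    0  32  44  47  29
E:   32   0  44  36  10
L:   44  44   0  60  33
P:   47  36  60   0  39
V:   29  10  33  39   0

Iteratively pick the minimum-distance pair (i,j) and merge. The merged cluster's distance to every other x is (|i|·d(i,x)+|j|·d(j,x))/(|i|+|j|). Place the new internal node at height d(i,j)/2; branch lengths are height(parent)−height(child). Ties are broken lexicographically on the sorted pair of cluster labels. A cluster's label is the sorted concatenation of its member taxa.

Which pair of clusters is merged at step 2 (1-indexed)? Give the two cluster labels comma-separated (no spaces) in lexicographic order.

step 1: merge (E,V) at d=10; branch lengths E→5, V→5; new cluster EV
  updated: d(A,EV)=61/2, d(EV,L)=77/2, d(EV,P)=75/2
step 2: merge (A,EV) at d=61/2; branch lengths A→61/4, EV→41/4; new cluster AEV
  updated: d(AEV,L)=121/3, d(AEV,P)=122/3
step 3: merge (AEV,L) at d=121/3; branch lengths AEV→59/12, L→121/6; new cluster AELV
  updated: d(AELV,P)=91/2
step 4: merge (AELV,P) at d=91/2; branch lengths AELV→31/12, P→91/4; new cluster AELPV
final tree: (((A:61/4,(E:5,V:5):41/4):59/12,L:121/6):31/12,P:91/4)
total length: 1031/12

A,EV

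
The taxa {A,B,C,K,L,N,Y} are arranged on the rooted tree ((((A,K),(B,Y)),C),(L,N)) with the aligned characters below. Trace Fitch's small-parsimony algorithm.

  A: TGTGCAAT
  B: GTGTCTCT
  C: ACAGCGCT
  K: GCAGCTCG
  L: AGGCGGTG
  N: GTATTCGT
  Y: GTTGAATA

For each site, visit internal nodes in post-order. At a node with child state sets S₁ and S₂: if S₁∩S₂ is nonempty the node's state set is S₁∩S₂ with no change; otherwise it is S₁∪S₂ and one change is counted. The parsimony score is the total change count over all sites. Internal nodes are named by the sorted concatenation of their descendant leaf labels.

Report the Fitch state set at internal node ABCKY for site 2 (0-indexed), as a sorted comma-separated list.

AK@0: {T} ∪ {G} = {G,T} (union, +1)
BY@0: {G} ∩ {G} = {G} (intersection, +0)
ABKY@0: {G,T} ∩ {G} = {G} (intersection, +0)
ABCKY@0: {G} ∪ {A} = {A,G} (union, +1)
LN@0: {A} ∪ {G} = {A,G} (union, +1)
ABCKLNY@0: {A,G} ∩ {A,G} = {A,G} (intersection, +0)
AK@1: {G} ∪ {C} = {C,G} (union, +1)
BY@1: {T} ∩ {T} = {T} (intersection, +0)
ABKY@1: {C,G} ∪ {T} = {C,G,T} (union, +1)
ABCKY@1: {C,G,T} ∩ {C} = {C} (intersection, +0)
LN@1: {G} ∪ {T} = {G,T} (union, +1)
ABCKLNY@1: {C} ∪ {G,T} = {C,G,T} (union, +1)
AK@2: {T} ∪ {A} = {A,T} (union, +1)
BY@2: {G} ∪ {T} = {G,T} (union, +1)
ABKY@2: {A,T} ∩ {G,T} = {T} (intersection, +0)
ABCKY@2: {T} ∪ {A} = {A,T} (union, +1)
LN@2: {G} ∪ {A} = {A,G} (union, +1)
ABCKLNY@2: {A,T} ∩ {A,G} = {A} (intersection, +0)
AK@3: {G} ∩ {G} = {G} (intersection, +0)
BY@3: {T} ∪ {G} = {G,T} (union, +1)
ABKY@3: {G} ∩ {G,T} = {G} (intersection, +0)
ABCKY@3: {G} ∩ {G} = {G} (intersection, +0)
LN@3: {C} ∪ {T} = {C,T} (union, +1)
ABCKLNY@3: {G} ∪ {C,T} = {C,G,T} (union, +1)
AK@4: {C} ∩ {C} = {C} (intersection, +0)
BY@4: {C} ∪ {A} = {A,C} (union, +1)
ABKY@4: {C} ∩ {A,C} = {C} (intersection, +0)
ABCKY@4: {C} ∩ {C} = {C} (intersection, +0)
LN@4: {G} ∪ {T} = {G,T} (union, +1)
ABCKLNY@4: {C} ∪ {G,T} = {C,G,T} (union, +1)
AK@5: {A} ∪ {T} = {A,T} (union, +1)
BY@5: {T} ∪ {A} = {A,T} (union, +1)
ABKY@5: {A,T} ∩ {A,T} = {A,T} (intersection, +0)
ABCKY@5: {A,T} ∪ {G} = {A,G,T} (union, +1)
LN@5: {G} ∪ {C} = {C,G} (union, +1)
ABCKLNY@5: {A,G,T} ∩ {C,G} = {G} (intersection, +0)
AK@6: {A} ∪ {C} = {A,C} (union, +1)
BY@6: {C} ∪ {T} = {C,T} (union, +1)
ABKY@6: {A,C} ∩ {C,T} = {C} (intersection, +0)
ABCKY@6: {C} ∩ {C} = {C} (intersection, +0)
LN@6: {T} ∪ {G} = {G,T} (union, +1)
ABCKLNY@6: {C} ∪ {G,T} = {C,G,T} (union, +1)
AK@7: {T} ∪ {G} = {G,T} (union, +1)
BY@7: {T} ∪ {A} = {A,T} (union, +1)
ABKY@7: {G,T} ∩ {A,T} = {T} (intersection, +0)
ABCKY@7: {T} ∩ {T} = {T} (intersection, +0)
LN@7: {G} ∪ {T} = {G,T} (union, +1)
ABCKLNY@7: {T} ∩ {G,T} = {T} (intersection, +0)
per-site changes: [3, 4, 4, 3, 3, 4, 4, 3]; total = 28

A,T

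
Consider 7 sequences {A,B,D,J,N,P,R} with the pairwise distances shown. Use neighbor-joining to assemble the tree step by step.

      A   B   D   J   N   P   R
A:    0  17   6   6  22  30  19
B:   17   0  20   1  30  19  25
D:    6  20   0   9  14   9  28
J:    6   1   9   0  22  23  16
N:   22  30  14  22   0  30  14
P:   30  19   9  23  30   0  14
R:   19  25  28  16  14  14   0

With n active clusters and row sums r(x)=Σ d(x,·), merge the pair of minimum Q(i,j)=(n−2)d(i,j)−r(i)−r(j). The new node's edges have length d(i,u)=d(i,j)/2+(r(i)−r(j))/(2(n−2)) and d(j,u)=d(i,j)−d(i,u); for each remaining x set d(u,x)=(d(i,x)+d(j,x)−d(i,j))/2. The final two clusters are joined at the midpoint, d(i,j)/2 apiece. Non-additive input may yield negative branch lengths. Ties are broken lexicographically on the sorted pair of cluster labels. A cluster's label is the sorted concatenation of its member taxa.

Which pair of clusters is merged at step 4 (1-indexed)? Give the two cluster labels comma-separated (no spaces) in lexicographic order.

A,BJ

1. join B+J (d=1, Q=-184) ⇒ BJ; edges |B|=4, |J|=-3
  updated: d(A,BJ)=11, d(BJ,D)=14, d(BJ,N)=51/2, d(BJ,P)=41/2, d(BJ,R)=20
2. join N+R (d=14, Q=-289/2) ⇒ NR; edges |N|=133/16, |R|=91/16
  updated: d(A,NR)=27/2, d(BJ,NR)=63/4, d(D,NR)=14, d(NR,P)=15
3. join D+P (d=9, Q=-181/2) ⇒ DP; edges |D|=-3/4, |P|=39/4
  updated: d(A,DP)=27/2, d(BJ,DP)=51/4, d(DP,NR)=10
4. join A+BJ (d=11, Q=-111/2) ⇒ ABJ; edges |A|=41/8, |BJ|=47/8
  updated: d(ABJ,DP)=61/8, d(ABJ,NR)=73/8
5. join ABJ+DP (d=61/8, Q=-107/4) ⇒ ABDJP; edges |ABJ|=27/8, |DP|=17/4
  updated: d(ABDJP,NR)=23/4
6. join ABDJP+NR (d=23/4) ⇒ ABDJNPR; edges |ABDJP|=23/8, |NR|=23/8
final tree: (((A:41/8,(B:4,J:-3):47/8):27/8,(D:-3/4,P:39/4):17/4):23/8,(N:133/16,R:91/16):23/8)
total length: 387/8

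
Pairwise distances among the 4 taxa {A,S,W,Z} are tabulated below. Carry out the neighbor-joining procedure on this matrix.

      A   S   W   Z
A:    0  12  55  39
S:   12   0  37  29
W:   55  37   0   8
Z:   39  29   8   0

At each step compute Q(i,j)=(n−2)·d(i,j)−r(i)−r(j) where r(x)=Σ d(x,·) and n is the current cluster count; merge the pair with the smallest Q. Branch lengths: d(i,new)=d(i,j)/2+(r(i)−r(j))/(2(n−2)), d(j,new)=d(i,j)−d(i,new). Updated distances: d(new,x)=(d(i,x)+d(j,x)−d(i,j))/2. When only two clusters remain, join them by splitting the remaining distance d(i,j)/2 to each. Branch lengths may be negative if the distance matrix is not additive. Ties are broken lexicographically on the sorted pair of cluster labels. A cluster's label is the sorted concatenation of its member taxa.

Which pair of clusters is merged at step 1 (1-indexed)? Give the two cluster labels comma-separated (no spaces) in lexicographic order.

step 1: merge (A,S) at d=12, Q=-160; branch lengths A→13, S→-1; new cluster AS
  updated: d(AS,W)=40, d(AS,Z)=28
step 2: merge (AS,W) at d=40, Q=-76; branch lengths AS→30, W→10; new cluster ASW
  updated: d(ASW,Z)=-2
step 3: merge (ASW,Z) at d=-2; branch lengths ASW→-1, Z→-1; new cluster ASWZ
final tree: (((A:13,S:-1):30,W:10):-1,Z:-1)
total length: 50

A,S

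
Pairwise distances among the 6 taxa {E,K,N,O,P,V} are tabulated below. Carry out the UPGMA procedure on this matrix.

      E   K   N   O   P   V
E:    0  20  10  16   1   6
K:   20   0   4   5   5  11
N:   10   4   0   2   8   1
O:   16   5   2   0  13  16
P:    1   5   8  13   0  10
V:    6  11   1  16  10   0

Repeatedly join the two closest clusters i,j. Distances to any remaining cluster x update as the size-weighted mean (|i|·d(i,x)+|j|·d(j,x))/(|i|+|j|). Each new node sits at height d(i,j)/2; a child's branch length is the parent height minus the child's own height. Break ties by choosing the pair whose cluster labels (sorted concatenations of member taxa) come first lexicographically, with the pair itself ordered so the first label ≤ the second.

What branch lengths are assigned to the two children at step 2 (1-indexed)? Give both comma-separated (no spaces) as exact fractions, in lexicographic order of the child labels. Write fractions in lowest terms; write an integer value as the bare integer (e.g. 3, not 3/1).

iteration 1: select E,P (d=1); attach at lengths (1/2, 1/2); label the merged cluster EP
  updated: d(EP,K)=25/2, d(EP,N)=9, d(EP,O)=29/2, d(EP,V)=8
iteration 2: select N,V (d=1); attach at lengths (1/2, 1/2); label the merged cluster NV
  updated: d(EP,NV)=17/2, d(K,NV)=15/2, d(NV,O)=9
iteration 3: select K,O (d=5); attach at lengths (5/2, 5/2); label the merged cluster KO
  updated: d(EP,KO)=27/2, d(KO,NV)=33/4
iteration 4: select KO,NV (d=33/4); attach at lengths (13/8, 29/8); label the merged cluster KNOV
  updated: d(EP,KNOV)=11
iteration 5: select EP,KNOV (d=11); attach at lengths (5, 11/8); label the merged cluster EKNOPV
final tree: ((E:1/2,P:1/2):5,((K:5/2,O:5/2):13/8,(N:1/2,V:1/2):29/8):11/8)
total length: 149/8

1/2,1/2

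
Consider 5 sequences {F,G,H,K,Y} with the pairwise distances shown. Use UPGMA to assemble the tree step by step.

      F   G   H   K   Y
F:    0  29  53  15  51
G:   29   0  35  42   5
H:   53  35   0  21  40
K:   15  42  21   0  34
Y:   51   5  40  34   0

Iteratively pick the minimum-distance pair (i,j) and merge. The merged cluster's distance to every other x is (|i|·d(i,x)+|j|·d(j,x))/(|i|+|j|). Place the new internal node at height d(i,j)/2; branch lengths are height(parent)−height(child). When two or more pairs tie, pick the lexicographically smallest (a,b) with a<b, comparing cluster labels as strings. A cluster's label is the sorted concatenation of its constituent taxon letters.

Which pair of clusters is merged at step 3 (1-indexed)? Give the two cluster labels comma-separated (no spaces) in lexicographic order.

iteration 1: select G,Y (d=5); attach at lengths (5/2, 5/2); label the merged cluster GY
  updated: d(F,GY)=40, d(GY,H)=75/2, d(GY,K)=38
iteration 2: select F,K (d=15); attach at lengths (15/2, 15/2); label the merged cluster FK
  updated: d(FK,GY)=39, d(FK,H)=37
iteration 3: select FK,H (d=37); attach at lengths (11, 37/2); label the merged cluster FHK
  updated: d(FHK,GY)=77/2
iteration 4: select FHK,GY (d=77/2); attach at lengths (3/4, 67/4); label the merged cluster FGHKY
final tree: (((F:15/2,K:15/2):11,H:37/2):3/4,(G:5/2,Y:5/2):67/4)
total length: 67

FK,H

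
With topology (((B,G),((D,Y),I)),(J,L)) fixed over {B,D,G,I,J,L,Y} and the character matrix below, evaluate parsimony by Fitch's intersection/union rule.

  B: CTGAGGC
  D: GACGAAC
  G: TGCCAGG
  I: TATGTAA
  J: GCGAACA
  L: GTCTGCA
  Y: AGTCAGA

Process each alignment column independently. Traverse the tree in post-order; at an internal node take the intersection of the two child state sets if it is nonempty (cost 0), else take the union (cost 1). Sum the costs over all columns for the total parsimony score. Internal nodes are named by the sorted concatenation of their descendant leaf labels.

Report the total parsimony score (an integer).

site 0, node BG: B={C} ∪ G={T} → {C,T} (+1)
site 0, node DY: D={G} ∪ Y={A} → {A,G} (+1)
site 0, node DIY: DY={A,G} ∪ I={T} → {A,G,T} (+1)
site 0, node BDGIY: BG={C,T} ∩ DIY={A,G,T} → {T} (+0)
site 0, node JL: J={G} ∩ L={G} → {G} (+0)
site 0, node BDGIJLY: BDGIY={T} ∪ JL={G} → {G,T} (+1)
site 1, node BG: B={T} ∪ G={G} → {G,T} (+1)
site 1, node DY: D={A} ∪ Y={G} → {A,G} (+1)
site 1, node DIY: DY={A,G} ∩ I={A} → {A} (+0)
site 1, node BDGIY: BG={G,T} ∪ DIY={A} → {A,G,T} (+1)
site 1, node JL: J={C} ∪ L={T} → {C,T} (+1)
site 1, node BDGIJLY: BDGIY={A,G,T} ∩ JL={C,T} → {T} (+0)
site 2, node BG: B={G} ∪ G={C} → {C,G} (+1)
site 2, node DY: D={C} ∪ Y={T} → {C,T} (+1)
site 2, node DIY: DY={C,T} ∩ I={T} → {T} (+0)
site 2, node BDGIY: BG={C,G} ∪ DIY={T} → {C,G,T} (+1)
site 2, node JL: J={G} ∪ L={C} → {C,G} (+1)
site 2, node BDGIJLY: BDGIY={C,G,T} ∩ JL={C,G} → {C,G} (+0)
site 3, node BG: B={A} ∪ G={C} → {A,C} (+1)
site 3, node DY: D={G} ∪ Y={C} → {C,G} (+1)
site 3, node DIY: DY={C,G} ∩ I={G} → {G} (+0)
site 3, node BDGIY: BG={A,C} ∪ DIY={G} → {A,C,G} (+1)
site 3, node JL: J={A} ∪ L={T} → {A,T} (+1)
site 3, node BDGIJLY: BDGIY={A,C,G} ∩ JL={A,T} → {A} (+0)
site 4, node BG: B={G} ∪ G={A} → {A,G} (+1)
site 4, node DY: D={A} ∩ Y={A} → {A} (+0)
site 4, node DIY: DY={A} ∪ I={T} → {A,T} (+1)
site 4, node BDGIY: BG={A,G} ∩ DIY={A,T} → {A} (+0)
site 4, node JL: J={A} ∪ L={G} → {A,G} (+1)
site 4, node BDGIJLY: BDGIY={A} ∩ JL={A,G} → {A} (+0)
site 5, node BG: B={G} ∩ G={G} → {G} (+0)
site 5, node DY: D={A} ∪ Y={G} → {A,G} (+1)
site 5, node DIY: DY={A,G} ∩ I={A} → {A} (+0)
site 5, node BDGIY: BG={G} ∪ DIY={A} → {A,G} (+1)
site 5, node JL: J={C} ∩ L={C} → {C} (+0)
site 5, node BDGIJLY: BDGIY={A,G} ∪ JL={C} → {A,C,G} (+1)
site 6, node BG: B={C} ∪ G={G} → {C,G} (+1)
site 6, node DY: D={C} ∪ Y={A} → {A,C} (+1)
site 6, node DIY: DY={A,C} ∩ I={A} → {A} (+0)
site 6, node BDGIY: BG={C,G} ∪ DIY={A} → {A,C,G} (+1)
site 6, node JL: J={A} ∩ L={A} → {A} (+0)
site 6, node BDGIJLY: BDGIY={A,C,G} ∩ JL={A} → {A} (+0)
per-site changes: [4, 4, 4, 4, 3, 3, 3]; total = 25

25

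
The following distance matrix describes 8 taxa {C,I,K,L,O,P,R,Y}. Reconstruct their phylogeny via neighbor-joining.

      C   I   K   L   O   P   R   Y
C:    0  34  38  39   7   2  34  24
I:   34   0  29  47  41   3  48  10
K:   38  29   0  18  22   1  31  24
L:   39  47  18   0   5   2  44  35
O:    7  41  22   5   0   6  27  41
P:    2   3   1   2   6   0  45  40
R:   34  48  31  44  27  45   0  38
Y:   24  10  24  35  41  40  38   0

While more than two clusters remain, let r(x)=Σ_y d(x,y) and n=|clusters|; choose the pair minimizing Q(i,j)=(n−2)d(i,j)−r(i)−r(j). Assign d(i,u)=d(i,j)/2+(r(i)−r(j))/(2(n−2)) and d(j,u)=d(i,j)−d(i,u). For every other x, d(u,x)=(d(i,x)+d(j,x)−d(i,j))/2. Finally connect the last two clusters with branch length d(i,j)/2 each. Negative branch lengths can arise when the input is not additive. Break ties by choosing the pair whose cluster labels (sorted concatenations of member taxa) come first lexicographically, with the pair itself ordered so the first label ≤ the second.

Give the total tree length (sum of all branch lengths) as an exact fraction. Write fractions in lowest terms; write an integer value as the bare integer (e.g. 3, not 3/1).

1. join I+Y (d=10, Q=-364) ⇒ IY; edges |I|=5, |Y|=5
  updated: d(C,IY)=24, d(IY,K)=43/2, d(IY,L)=36, d(IY,O)=36, d(IY,P)=33/2, d(IY,R)=38
2. join L+O (d=5, Q=-222) ⇒ LO; edges |L|=33/5, |O|=-8/5
  updated: d(C,LO)=41/2, d(IY,LO)=67/2, d(K,LO)=35/2, d(LO,P)=3/2, d(LO,R)=33
3. join C+P (d=2, Q=-353/2) ⇒ CP; edges |C|=121/16, |P|=-89/16
  updated: d(CP,IY)=77/4, d(CP,K)=37/2, d(CP,LO)=10, d(CP,R)=77/2
4. join CP+LO (d=10, Q=-601/4) ⇒ CLOP; edges |CP|=89/24, |LO|=151/24
  updated: d(CLOP,IY)=171/8, d(CLOP,K)=13, d(CLOP,R)=123/4
5. join CLOP+K (d=13, Q=-837/8) ⇒ CKLOP; edges |CLOP|=205/32, |K|=211/32
  updated: d(CKLOP,IY)=239/16, d(CKLOP,R)=195/8
6. join CKLOP+IY (d=239/16, Q=-1237/16) ⇒ CIKLOPY; edges |CKLOP|=21/32, |IY|=457/32
  updated: d(CIKLOPY,R)=759/32
7. join CIKLOPY+R (d=759/32) ⇒ CIKLOPRY; edges |CIKLOPY|=759/64, |R|=759/64
final tree: (((((C:121/16,P:-89/16):89/24,(L:33/5,O:-8/5):151/24):205/32,K:211/32):21/32,(I:5,Y:5):457/32):759/64,R:759/64)
total length: 2517/32

2517/32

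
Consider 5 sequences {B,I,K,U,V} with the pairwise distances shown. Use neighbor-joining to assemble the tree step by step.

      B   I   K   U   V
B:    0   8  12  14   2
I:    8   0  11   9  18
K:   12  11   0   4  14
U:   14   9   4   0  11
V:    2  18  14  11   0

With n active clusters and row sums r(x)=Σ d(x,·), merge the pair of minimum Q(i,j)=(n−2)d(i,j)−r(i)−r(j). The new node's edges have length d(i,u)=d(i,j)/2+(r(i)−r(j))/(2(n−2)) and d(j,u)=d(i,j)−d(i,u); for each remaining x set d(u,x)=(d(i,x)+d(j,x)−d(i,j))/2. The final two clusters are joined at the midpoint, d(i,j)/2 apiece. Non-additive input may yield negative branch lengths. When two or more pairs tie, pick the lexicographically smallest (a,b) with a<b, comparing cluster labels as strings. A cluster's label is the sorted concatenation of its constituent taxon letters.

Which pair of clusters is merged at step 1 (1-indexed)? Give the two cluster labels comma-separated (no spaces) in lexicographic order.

step 1: merge (B,V) at d=2, Q=-75; branch lengths B→-1/2, V→5/2; new cluster BV
  updated: d(BV,I)=12, d(BV,K)=12, d(BV,U)=23/2
step 2: merge (BV,I) at d=12, Q=-87/2; branch lengths BV→55/8, I→41/8; new cluster BIV
  updated: d(BIV,K)=11/2, d(BIV,U)=17/4
step 3: merge (BIV,K) at d=11/2, Q=-55/4; branch lengths BIV→23/8, K→21/8; new cluster BIKV
  updated: d(BIKV,U)=11/8
step 4: merge (BIKV,U) at d=11/8; branch lengths BIKV→11/16, U→11/16; new cluster BIKUV
final tree: ((((B:-1/2,V:5/2):55/8,I:41/8):23/8,K:21/8):11/16,U:11/16)
total length: 167/8

B,V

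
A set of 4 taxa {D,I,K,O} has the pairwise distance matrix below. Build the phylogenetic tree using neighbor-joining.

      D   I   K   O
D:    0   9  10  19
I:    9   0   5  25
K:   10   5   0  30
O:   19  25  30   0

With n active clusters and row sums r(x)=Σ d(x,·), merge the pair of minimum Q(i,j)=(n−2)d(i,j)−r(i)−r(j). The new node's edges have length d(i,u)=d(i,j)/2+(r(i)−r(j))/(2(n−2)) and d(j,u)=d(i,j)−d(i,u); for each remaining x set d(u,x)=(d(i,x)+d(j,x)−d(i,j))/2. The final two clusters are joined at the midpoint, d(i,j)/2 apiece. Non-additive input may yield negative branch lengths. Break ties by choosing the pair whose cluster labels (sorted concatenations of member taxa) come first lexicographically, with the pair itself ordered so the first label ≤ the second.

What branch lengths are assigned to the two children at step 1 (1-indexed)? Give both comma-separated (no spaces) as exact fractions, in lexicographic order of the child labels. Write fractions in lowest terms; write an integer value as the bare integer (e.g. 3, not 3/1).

iteration 1: select D,O (d=19, Q=-74); attach at lengths (1/2, 37/2); label the merged cluster DO
  updated: d(DO,I)=15/2, d(DO,K)=21/2
iteration 2: select DO,I (d=15/2, Q=-23); attach at lengths (13/2, 1); label the merged cluster DIO
  updated: d(DIO,K)=4
iteration 3: select DIO,K (d=4); attach at lengths (2, 2); label the merged cluster DIKO
final tree: (((D:1/2,O:37/2):13/2,I:1):2,K:2)
total length: 61/2

1/2,37/2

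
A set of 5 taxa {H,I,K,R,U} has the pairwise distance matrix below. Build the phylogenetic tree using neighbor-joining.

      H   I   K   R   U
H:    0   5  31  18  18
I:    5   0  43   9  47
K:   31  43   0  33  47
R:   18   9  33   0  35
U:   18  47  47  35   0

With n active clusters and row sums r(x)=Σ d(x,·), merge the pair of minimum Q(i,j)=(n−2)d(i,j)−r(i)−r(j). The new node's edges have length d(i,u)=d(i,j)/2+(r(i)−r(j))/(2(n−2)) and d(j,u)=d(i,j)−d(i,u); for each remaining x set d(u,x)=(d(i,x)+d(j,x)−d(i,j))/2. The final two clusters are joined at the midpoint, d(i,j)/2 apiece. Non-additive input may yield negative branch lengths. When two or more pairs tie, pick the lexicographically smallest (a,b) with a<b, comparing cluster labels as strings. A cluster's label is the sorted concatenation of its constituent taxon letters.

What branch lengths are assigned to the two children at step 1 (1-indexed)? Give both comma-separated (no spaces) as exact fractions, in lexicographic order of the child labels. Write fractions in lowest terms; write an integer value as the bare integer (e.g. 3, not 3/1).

6,3

iteration 1: select I,R (d=9, Q=-172); attach at lengths (6, 3); label the merged cluster IR
  updated: d(H,IR)=7, d(IR,K)=67/2, d(IR,U)=73/2
iteration 2: select H,U (d=18, Q=-243/2); attach at lengths (-19/8, 163/8); label the merged cluster HU
  updated: d(HU,IR)=51/4, d(HU,K)=30
iteration 3: select HU,IR (d=51/4, Q=-305/4); attach at lengths (37/8, 65/8); label the merged cluster HIRU
  updated: d(HIRU,K)=203/8
iteration 4: select HIRU,K (d=203/8); attach at lengths (203/16, 203/16); label the merged cluster HIKRU
final tree: (((H:-19/8,U:163/8):37/8,(I:6,R:3):65/8):203/16,K:203/16)
total length: 521/8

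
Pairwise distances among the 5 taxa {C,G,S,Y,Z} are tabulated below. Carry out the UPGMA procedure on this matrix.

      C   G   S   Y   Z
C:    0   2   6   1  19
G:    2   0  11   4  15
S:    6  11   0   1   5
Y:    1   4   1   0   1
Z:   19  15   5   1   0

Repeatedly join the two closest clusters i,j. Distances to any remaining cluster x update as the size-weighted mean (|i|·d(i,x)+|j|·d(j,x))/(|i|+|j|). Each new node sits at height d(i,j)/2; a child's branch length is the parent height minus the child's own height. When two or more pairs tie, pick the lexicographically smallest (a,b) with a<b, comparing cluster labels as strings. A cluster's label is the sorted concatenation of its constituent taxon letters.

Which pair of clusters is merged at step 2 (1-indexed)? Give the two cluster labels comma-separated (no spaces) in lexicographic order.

iteration 1: select C,Y (d=1); attach at lengths (1/2, 1/2); label the merged cluster CY
  updated: d(CY,G)=3, d(CY,S)=7/2, d(CY,Z)=10
iteration 2: select CY,G (d=3); attach at lengths (1, 3/2); label the merged cluster CGY
  updated: d(CGY,S)=6, d(CGY,Z)=35/3
iteration 3: select S,Z (d=5); attach at lengths (5/2, 5/2); label the merged cluster SZ
  updated: d(CGY,SZ)=53/6
iteration 4: select CGY,SZ (d=53/6); attach at lengths (35/12, 23/12); label the merged cluster CGSYZ
final tree: (((C:1/2,Y:1/2):1,G:3/2):35/12,(S:5/2,Z:5/2):23/12)
total length: 40/3

CY,G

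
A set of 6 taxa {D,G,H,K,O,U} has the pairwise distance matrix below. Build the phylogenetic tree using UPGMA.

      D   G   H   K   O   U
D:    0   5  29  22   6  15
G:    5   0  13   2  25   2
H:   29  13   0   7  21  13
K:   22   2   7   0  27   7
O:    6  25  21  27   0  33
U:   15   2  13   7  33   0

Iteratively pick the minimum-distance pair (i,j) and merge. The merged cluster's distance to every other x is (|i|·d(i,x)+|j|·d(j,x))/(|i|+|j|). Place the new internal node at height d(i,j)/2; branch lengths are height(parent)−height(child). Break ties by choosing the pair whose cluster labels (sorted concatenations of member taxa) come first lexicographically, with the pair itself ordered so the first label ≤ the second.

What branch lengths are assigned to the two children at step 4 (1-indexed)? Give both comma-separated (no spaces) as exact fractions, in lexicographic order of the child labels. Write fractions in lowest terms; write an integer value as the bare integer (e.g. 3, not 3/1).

1. join G+K (d=2) ⇒ GK; edges |G|=1, |K|=1
  updated: d(D,GK)=27/2, d(GK,H)=10, d(GK,O)=26, d(GK,U)=9/2
2. join GK+U (d=9/2) ⇒ GKU; edges |GK|=5/4, |U|=9/4
  updated: d(D,GKU)=14, d(GKU,H)=11, d(GKU,O)=85/3
3. join D+O (d=6) ⇒ DO; edges |D|=3, |O|=3
  updated: d(DO,GKU)=127/6, d(DO,H)=25
4. join GKU+H (d=11) ⇒ GHKU; edges |GKU|=13/4, |H|=11/2
  updated: d(DO,GHKU)=177/8
5. join DO+GHKU (d=177/8) ⇒ DGHKOU; edges |DO|=129/16, |GHKU|=89/16
final tree: ((D:3,O:3):129/16,(((G:1,K:1):5/4,U:9/4):13/4,H:11/2):89/16)
total length: 271/8

13/4,11/2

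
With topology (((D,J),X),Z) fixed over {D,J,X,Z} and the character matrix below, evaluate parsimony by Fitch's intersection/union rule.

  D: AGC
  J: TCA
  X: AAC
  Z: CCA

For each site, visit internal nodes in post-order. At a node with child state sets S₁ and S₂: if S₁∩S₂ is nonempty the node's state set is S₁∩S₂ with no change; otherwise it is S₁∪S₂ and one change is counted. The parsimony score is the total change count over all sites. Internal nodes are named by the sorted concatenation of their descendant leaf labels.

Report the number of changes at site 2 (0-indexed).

2

site 0, node DJ: D={A} ∪ J={T} → {A,T} (+1)
site 0, node DJX: DJ={A,T} ∩ X={A} → {A} (+0)
site 0, node DJXZ: DJX={A} ∪ Z={C} → {A,C} (+1)
site 1, node DJ: D={G} ∪ J={C} → {C,G} (+1)
site 1, node DJX: DJ={C,G} ∪ X={A} → {A,C,G} (+1)
site 1, node DJXZ: DJX={A,C,G} ∩ Z={C} → {C} (+0)
site 2, node DJ: D={C} ∪ J={A} → {A,C} (+1)
site 2, node DJX: DJ={A,C} ∩ X={C} → {C} (+0)
site 2, node DJXZ: DJX={C} ∪ Z={A} → {A,C} (+1)
per-site changes: [2, 2, 2]; total = 6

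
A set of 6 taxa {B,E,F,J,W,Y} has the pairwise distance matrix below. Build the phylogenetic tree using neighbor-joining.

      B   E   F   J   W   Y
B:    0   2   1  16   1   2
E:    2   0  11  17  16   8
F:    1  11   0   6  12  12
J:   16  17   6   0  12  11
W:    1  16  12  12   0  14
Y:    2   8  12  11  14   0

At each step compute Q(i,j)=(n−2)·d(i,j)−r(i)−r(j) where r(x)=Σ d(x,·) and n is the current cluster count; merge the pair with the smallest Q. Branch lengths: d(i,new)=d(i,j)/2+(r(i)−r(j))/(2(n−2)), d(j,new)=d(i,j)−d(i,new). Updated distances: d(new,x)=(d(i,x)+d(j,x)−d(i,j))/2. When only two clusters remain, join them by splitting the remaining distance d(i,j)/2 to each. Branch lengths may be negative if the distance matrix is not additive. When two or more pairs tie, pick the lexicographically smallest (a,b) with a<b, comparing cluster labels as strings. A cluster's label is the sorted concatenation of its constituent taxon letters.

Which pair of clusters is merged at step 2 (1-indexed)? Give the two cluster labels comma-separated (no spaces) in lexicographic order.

step 1: merge (F,J) at d=6, Q=-80; branch lengths F→1/2, J→11/2; new cluster FJ
  updated: d(B,FJ)=11/2, d(E,FJ)=11, d(FJ,W)=9, d(FJ,Y)=17/2
step 2: merge (B,W) at d=1, Q=-95/2; branch lengths B→-53/12, W→65/12; new cluster BW
  updated: d(BW,E)=17/2, d(BW,FJ)=27/4, d(BW,Y)=15/2
step 3: merge (BW,FJ) at d=27/4, Q=-71/2; branch lengths BW→5/2, FJ→17/4; new cluster BFJW
  updated: d(BFJW,E)=51/8, d(BFJW,Y)=37/8
step 4: merge (BFJW,E) at d=51/8, Q=-19; branch lengths BFJW→3/2, E→39/8; new cluster BEFJW
  updated: d(BEFJW,Y)=25/8
step 5: merge (BEFJW,Y) at d=25/8; branch lengths BEFJW→25/16, Y→25/16; new cluster BEFJWY
final tree: ((((B:-53/12,W:65/12):5/2,(F:1/2,J:11/2):17/4):3/2,E:39/8):25/16,Y:25/16)
total length: 93/4

B,W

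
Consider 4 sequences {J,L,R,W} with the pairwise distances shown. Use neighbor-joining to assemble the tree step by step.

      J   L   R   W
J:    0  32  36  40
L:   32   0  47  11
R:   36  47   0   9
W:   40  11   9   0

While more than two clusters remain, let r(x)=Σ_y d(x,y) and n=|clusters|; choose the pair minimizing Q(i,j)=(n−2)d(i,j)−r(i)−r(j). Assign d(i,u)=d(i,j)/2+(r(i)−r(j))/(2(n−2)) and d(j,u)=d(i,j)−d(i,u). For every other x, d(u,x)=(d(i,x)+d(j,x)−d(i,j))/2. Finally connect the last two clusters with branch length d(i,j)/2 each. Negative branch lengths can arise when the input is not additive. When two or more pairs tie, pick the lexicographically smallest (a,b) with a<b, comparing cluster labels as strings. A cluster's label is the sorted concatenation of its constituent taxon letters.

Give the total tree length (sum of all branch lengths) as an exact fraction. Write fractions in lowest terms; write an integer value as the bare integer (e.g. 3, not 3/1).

54

iteration 1: select J,L (d=32, Q=-134); attach at lengths (41/2, 23/2); label the merged cluster JL
  updated: d(JL,R)=51/2, d(JL,W)=19/2
iteration 2: select JL,R (d=51/2, Q=-44); attach at lengths (13, 25/2); label the merged cluster JLR
  updated: d(JLR,W)=-7/2
iteration 3: select JLR,W (d=-7/2); attach at lengths (-7/4, -7/4); label the merged cluster JLRW
final tree: (((J:41/2,L:23/2):13,R:25/2):-7/4,W:-7/4)
total length: 54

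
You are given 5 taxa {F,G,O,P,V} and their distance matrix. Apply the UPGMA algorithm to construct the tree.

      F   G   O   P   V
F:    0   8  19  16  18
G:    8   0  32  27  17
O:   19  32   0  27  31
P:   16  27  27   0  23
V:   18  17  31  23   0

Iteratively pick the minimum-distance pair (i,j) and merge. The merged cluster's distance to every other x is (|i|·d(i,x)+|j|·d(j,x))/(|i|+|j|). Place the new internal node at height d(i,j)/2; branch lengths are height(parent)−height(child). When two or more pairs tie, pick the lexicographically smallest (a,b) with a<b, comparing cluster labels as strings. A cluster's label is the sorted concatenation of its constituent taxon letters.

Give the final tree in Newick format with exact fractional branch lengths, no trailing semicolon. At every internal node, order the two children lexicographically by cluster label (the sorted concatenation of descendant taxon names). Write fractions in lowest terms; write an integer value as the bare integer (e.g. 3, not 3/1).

1. join F+G (d=8) ⇒ FG; edges |F|=4, |G|=4
  updated: d(FG,O)=51/2, d(FG,P)=43/2, d(FG,V)=35/2
2. join FG+V (d=35/2) ⇒ FGV; edges |FG|=19/4, |V|=35/4
  updated: d(FGV,O)=82/3, d(FGV,P)=22
3. join FGV+P (d=22) ⇒ FGPV; edges |FGV|=9/4, |P|=11
  updated: d(FGPV,O)=109/4
4. join FGPV+O (d=109/4) ⇒ FGOPV; edges |FGPV|=21/8, |O|=109/8
final tree: ((((F:4,G:4):19/4,V:35/4):9/4,P:11):21/8,O:109/8)
total length: 51

((((F:4,G:4):19/4,V:35/4):9/4,P:11):21/8,O:109/8)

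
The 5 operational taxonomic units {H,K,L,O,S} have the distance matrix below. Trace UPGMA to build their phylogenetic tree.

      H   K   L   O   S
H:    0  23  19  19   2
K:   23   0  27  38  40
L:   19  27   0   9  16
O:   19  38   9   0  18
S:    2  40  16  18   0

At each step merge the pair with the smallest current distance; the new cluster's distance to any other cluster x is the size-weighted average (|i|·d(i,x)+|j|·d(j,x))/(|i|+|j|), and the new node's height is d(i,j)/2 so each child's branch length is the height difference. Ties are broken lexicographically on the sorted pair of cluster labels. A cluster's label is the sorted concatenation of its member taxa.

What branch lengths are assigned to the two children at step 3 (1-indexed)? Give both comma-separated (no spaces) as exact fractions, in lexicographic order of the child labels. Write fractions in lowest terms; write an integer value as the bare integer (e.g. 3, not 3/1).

8,9/2

iteration 1: select H,S (d=2); attach at lengths (1, 1); label the merged cluster HS
  updated: d(HS,K)=63/2, d(HS,L)=35/2, d(HS,O)=37/2
iteration 2: select L,O (d=9); attach at lengths (9/2, 9/2); label the merged cluster LO
  updated: d(HS,LO)=18, d(K,LO)=65/2
iteration 3: select HS,LO (d=18); attach at lengths (8, 9/2); label the merged cluster HLOS
  updated: d(HLOS,K)=32
iteration 4: select HLOS,K (d=32); attach at lengths (7, 16); label the merged cluster HKLOS
final tree: (((H:1,S:1):8,(L:9/2,O:9/2):9/2):7,K:16)
total length: 93/2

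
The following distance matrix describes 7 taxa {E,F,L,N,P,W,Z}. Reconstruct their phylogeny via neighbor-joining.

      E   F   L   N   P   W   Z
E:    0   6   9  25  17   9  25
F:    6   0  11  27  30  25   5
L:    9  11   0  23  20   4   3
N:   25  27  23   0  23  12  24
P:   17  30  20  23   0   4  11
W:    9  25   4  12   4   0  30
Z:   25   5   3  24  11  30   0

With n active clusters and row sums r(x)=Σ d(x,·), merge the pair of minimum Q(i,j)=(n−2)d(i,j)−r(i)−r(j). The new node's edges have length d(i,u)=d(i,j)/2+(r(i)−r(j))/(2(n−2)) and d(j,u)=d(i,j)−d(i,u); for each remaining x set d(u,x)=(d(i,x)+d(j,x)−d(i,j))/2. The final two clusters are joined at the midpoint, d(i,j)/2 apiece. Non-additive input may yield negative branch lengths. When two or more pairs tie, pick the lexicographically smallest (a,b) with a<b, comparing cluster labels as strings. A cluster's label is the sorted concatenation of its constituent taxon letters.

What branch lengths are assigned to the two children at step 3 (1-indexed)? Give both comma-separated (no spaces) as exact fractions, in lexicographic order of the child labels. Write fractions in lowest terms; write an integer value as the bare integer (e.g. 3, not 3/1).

iteration 1: select F,Z (d=5, Q=-177); attach at lengths (31/10, 19/10); label the merged cluster FZ
  updated: d(E,FZ)=13, d(FZ,L)=9/2, d(FZ,N)=23, d(FZ,P)=18, d(FZ,W)=25
iteration 2: select FZ,L (d=9/2, Q=-126); attach at lengths (41/8, -5/8); label the merged cluster FLZ
  updated: d(E,FLZ)=35/4, d(FLZ,N)=83/4, d(FLZ,P)=67/4, d(FLZ,W)=49/4
iteration 3: select E,FLZ (d=35/4, Q=-92); attach at lengths (55/12, 25/6); label the merged cluster EFLZ
  updated: d(EFLZ,N)=37/2, d(EFLZ,P)=25/2, d(EFLZ,W)=25/4
iteration 4: select EFLZ,N (d=37/2, Q=-215/4); attach at lengths (83/16, 213/16); label the merged cluster EFLNZ
  updated: d(EFLNZ,P)=17/2, d(EFLNZ,W)=-1/8
iteration 5: select EFLNZ,P (d=17/2, Q=-99/8); attach at lengths (35/16, 101/16); label the merged cluster EFLNPZ
  updated: d(EFLNPZ,W)=-37/16
iteration 6: select EFLNPZ,W (d=-37/16); attach at lengths (-37/32, -37/32); label the merged cluster EFLNPWZ
final tree: ((((E:55/12,((F:31/10,Z:19/10):41/8,L:-5/8):25/6):83/16,N:213/16):35/16,P:101/16):-37/32,W:-37/32)
total length: 687/16

55/12,25/6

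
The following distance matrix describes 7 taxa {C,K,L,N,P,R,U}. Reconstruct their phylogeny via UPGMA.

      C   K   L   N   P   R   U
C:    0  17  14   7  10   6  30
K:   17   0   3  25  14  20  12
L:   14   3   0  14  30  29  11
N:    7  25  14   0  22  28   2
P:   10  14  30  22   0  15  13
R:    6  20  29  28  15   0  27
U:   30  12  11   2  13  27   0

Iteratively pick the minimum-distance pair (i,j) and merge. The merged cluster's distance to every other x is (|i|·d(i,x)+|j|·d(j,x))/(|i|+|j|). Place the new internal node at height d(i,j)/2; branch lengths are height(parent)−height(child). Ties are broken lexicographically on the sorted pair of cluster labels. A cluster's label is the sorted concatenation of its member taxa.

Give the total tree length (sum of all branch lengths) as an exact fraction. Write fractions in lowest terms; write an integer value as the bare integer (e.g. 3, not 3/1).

1. join N+U (d=2) ⇒ NU; edges |N|=1, |U|=1
  updated: d(C,NU)=37/2, d(K,NU)=37/2, d(L,NU)=25/2, d(NU,P)=35/2, d(NU,R)=55/2
2. join K+L (d=3) ⇒ KL; edges |K|=3/2, |L|=3/2
  updated: d(C,KL)=31/2, d(KL,NU)=31/2, d(KL,P)=22, d(KL,R)=49/2
3. join C+R (d=6) ⇒ CR; edges |C|=3, |R|=3
  updated: d(CR,KL)=20, d(CR,NU)=23, d(CR,P)=25/2
4. join CR+P (d=25/2) ⇒ CPR; edges |CR|=13/4, |P|=25/4
  updated: d(CPR,KL)=62/3, d(CPR,NU)=127/6
5. join KL+NU (d=31/2) ⇒ KLNU; edges |KL|=25/4, |NU|=27/4
  updated: d(CPR,KLNU)=251/12
6. join CPR+KLNU (d=251/12) ⇒ CKLNPRU; edges |CPR|=101/24, |KLNU|=65/24
final tree: (((C:3,R:3):13/4,P:25/4):101/24,((K:3/2,L:3/2):25/4,(N:1,U:1):27/4):65/24)
total length: 485/12

485/12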